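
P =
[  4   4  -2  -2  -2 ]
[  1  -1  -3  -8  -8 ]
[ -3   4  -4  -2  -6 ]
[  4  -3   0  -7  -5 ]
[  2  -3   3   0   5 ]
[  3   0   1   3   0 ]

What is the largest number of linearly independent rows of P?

Row reduce to echelon form.
R2 ← R2 − (1/4)·R1: [0, -2, -5/2, -15/2, -15/2]
R3 ← R3 + (3/4)·R1: [0, 7, -11/2, -7/2, -15/2]
R4 ← R4 − R1: [0, -7, 2, -5, -3]
R5 ← R5 − (1/2)·R1: [0, -5, 4, 1, 6]
R6 ← R6 − (3/4)·R1: [0, -3, 5/2, 9/2, 3/2]
R3 ← R3 + (7/2)·R2: [0, 0, -57/4, -119/4, -135/4]
R4 ← R4 − (7/2)·R2: [0, 0, 43/4, 85/4, 93/4]
R5 ← R5 − (5/2)·R2: [0, 0, 41/4, 79/4, 99/4]
R6 ← R6 − (3/2)·R2: [0, 0, 25/4, 63/4, 51/4]
R4 ← R4 + (43/57)·R3: [0, 0, 0, -68/57, -42/19]
R5 ← R5 + (41/57)·R3: [0, 0, 0, -94/57, 9/19]
R6 ← R6 + (25/57)·R3: [0, 0, 0, 154/57, -39/19]
R5 ← R5 − (47/34)·R4: [0, 0, 0, 0, 60/17]
R6 ← R6 + (77/34)·R4: [0, 0, 0, 0, -120/17]
R6 ← R6 + (2)·R5: [0, 0, 0, 0, 0]
Echelon form has 5 nonzero rows, so rank(P) = 5.
The rank gives the maximum number of linearly independent rows: 5.

5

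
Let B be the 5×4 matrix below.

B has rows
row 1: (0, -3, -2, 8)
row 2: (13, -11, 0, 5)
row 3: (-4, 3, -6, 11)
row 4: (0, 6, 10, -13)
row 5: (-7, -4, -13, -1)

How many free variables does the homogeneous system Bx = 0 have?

0

Row reduce to echelon form.
Swap R1 ↔ R2
R3 ← R3 + (4/13)·R1: [0, -5/13, -6, 163/13]
R5 ← R5 + (7/13)·R1: [0, -129/13, -13, 22/13]
R3 ← R3 − (5/39)·R2: [0, 0, -224/39, 449/39]
R4 ← R4 + (2)·R2: [0, 0, 6, 3]
R5 ← R5 − (43/13)·R2: [0, 0, -83/13, -322/13]
R4 ← R4 + (117/112)·R3: [0, 0, 0, 1683/112]
R5 ← R5 − (249/224)·R3: [0, 0, 0, -8415/224]
R5 ← R5 + (5/2)·R4: [0, 0, 0, 0]
4 nonzero rows, so rank(B) = 4.
B has 4 columns; by rank–nullity, nullity = 4 − 4 = 0.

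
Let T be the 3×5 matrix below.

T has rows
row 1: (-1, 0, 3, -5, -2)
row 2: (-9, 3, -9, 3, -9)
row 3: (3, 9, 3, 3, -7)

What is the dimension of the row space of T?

3

Row reduce to echelon form.
R2 ← R2 − (9)·R1: [0, 3, -36, 48, 9]
R3 ← R3 + (3)·R1: [0, 9, 12, -12, -13]
R3 ← R3 − (3)·R2: [0, 0, 120, -156, -40]
Echelon form has 3 nonzero rows, so rank(T) = 3.
The row space has dimension equal to the rank: 3.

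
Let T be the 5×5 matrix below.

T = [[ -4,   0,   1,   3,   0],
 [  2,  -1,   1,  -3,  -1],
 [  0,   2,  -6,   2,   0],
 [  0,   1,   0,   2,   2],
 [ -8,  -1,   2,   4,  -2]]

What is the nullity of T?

Row reduce to echelon form.
R2 ← R2 + (1/2)·R1: [0, -1, 3/2, -3/2, -1]
R5 ← R5 − (2)·R1: [0, -1, 0, -2, -2]
R3 ← R3 + (2)·R2: [0, 0, -3, -1, -2]
R4 ← R4 + R2: [0, 0, 3/2, 1/2, 1]
R5 ← R5 − R2: [0, 0, -3/2, -1/2, -1]
R4 ← R4 + (1/2)·R3: [0, 0, 0, 0, 0]
R5 ← R5 − (1/2)·R3: [0, 0, 0, 0, 0]
3 nonzero rows, so rank(T) = 3.
T has 5 columns; by rank–nullity, nullity = 5 − 3 = 2.

2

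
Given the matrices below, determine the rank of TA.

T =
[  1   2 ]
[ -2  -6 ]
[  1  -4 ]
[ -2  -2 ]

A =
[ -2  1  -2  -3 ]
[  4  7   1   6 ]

2

First compute TA:
[[  6,  15,   0,   9],
 [-20, -44,  -2, -30],
 [-18, -27,  -6, -27],
 [ -4, -16,   2,  -6]]
Now row reduce the product.
R2 ← R2 + (10/3)·R1: [0, 6, -2, 0]
R3 ← R3 + (3)·R1: [0, 18, -6, 0]
R4 ← R4 + (2/3)·R1: [0, -6, 2, 0]
R3 ← R3 − (3)·R2: [0, 0, 0, 0]
R4 ← R4 + R2: [0, 0, 0, 0]
2 nonzero rows, so rank(TA) = 2.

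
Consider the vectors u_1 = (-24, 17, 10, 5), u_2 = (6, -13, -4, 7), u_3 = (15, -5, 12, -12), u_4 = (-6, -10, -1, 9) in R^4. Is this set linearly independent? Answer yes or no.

yes

Form the matrix with these vectors as rows and row reduce.
R2 ← R2 + (1/4)·R1: [0, -35/4, -3/2, 33/4]
R3 ← R3 + (5/8)·R1: [0, 45/8, 73/4, -71/8]
R4 ← R4 − (1/4)·R1: [0, -57/4, -7/2, 31/4]
R3 ← R3 + (9/14)·R2: [0, 0, 121/7, -25/7]
R4 ← R4 − (57/35)·R2: [0, 0, -37/35, -199/35]
R4 ← R4 + (37/605)·R3: [0, 0, 0, -3572/605]
4 nonzero rows, so the 4 vectors span a space of dimension 4.
Since 4 = 4, the vectors are linearly independent.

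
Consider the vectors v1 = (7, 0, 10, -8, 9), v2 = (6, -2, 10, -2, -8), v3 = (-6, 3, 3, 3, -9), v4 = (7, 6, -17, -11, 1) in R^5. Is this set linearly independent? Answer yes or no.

yes

Form the matrix with these vectors as rows and row reduce.
R2 ← R2 − (6/7)·R1: [0, -2, 10/7, 34/7, -110/7]
R3 ← R3 + (6/7)·R1: [0, 3, 81/7, -27/7, -9/7]
R4 ← R4 − R1: [0, 6, -27, -3, -8]
R3 ← R3 + (3/2)·R2: [0, 0, 96/7, 24/7, -174/7]
R4 ← R4 + (3)·R2: [0, 0, -159/7, 81/7, -386/7]
R4 ← R4 + (53/32)·R3: [0, 0, 0, 69/4, -1541/16]
4 nonzero rows, so the 4 vectors span a space of dimension 4.
Since 4 = 4, the vectors are linearly independent.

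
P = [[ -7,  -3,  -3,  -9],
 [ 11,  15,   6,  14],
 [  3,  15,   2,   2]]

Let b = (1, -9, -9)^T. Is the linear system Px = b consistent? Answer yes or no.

yes

Row reduce the augmented matrix [P | b].
R2 ← R2 + (11/7)·R1: [0, 72/7, 9/7, -1/7, -52/7]
R3 ← R3 + (3/7)·R1: [0, 96/7, 5/7, -13/7, -60/7]
R3 ← R3 − (4/3)·R2: [0, 0, -1, -5/3, 4/3]
The echelon form has 3 nonzero rows, and every pivot lies in the first 4 columns, so rank(P) = rank([P|b]) = 3.
The system is consistent.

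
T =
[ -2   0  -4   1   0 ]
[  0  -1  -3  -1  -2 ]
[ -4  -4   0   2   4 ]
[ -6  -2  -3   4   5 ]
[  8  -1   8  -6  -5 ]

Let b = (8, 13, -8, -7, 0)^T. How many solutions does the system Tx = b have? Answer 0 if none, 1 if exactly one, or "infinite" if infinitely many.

infinite

Row reduce the augmented matrix [T | b].
R3 ← R3 − (2)·R1: [0, -4, 8, 0, 4, -24]
R4 ← R4 − (3)·R1: [0, -2, 9, 1, 5, -31]
R5 ← R5 + (4)·R1: [0, -1, -8, -2, -5, 32]
R3 ← R3 − (4)·R2: [0, 0, 20, 4, 12, -76]
R4 ← R4 − (2)·R2: [0, 0, 15, 3, 9, -57]
R5 ← R5 − R2: [0, 0, -5, -1, -3, 19]
R4 ← R4 − (3/4)·R3: [0, 0, 0, 0, 0, 0]
R5 ← R5 + (1/4)·R3: [0, 0, 0, 0, 0, 0]
The echelon form has 3 nonzero rows, and every pivot lies in the first 5 columns, so rank(T) = rank([T|b]) = 3.
The system is consistent.
rank = 3 < 5 unknowns, so there are infinitely many solutions.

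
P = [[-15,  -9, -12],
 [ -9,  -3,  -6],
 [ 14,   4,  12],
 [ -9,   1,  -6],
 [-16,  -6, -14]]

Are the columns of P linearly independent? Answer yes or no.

Row reduce P to echelon form.
R2 ← R2 − (3/5)·R1: [0, 12/5, 6/5]
R3 ← R3 + (14/15)·R1: [0, -22/5, 4/5]
R4 ← R4 − (3/5)·R1: [0, 32/5, 6/5]
R5 ← R5 − (16/15)·R1: [0, 18/5, -6/5]
R3 ← R3 + (11/6)·R2: [0, 0, 3]
R4 ← R4 − (8/3)·R2: [0, 0, -2]
R5 ← R5 − (3/2)·R2: [0, 0, -3]
R4 ← R4 + (2/3)·R3: [0, 0, 0]
R5 ← R5 + R3: [0, 0, 0]
3 pivots among 3 columns.
Every column is a pivot column, so the columns are linearly independent.

yes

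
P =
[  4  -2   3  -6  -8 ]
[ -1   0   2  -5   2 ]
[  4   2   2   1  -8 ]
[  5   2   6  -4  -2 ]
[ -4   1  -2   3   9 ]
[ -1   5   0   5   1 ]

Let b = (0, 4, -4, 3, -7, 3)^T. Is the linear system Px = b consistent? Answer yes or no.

no

Row reduce the augmented matrix [P | b].
R2 ← R2 + (1/4)·R1: [0, -1/2, 11/4, -13/2, 0, 4]
R3 ← R3 − R1: [0, 4, -1, 7, 0, -4]
R4 ← R4 − (5/4)·R1: [0, 9/2, 9/4, 7/2, 8, 3]
R5 ← R5 + R1: [0, -1, 1, -3, 1, -7]
R6 ← R6 + (1/4)·R1: [0, 9/2, 3/4, 7/2, -1, 3]
R3 ← R3 + (8)·R2: [0, 0, 21, -45, 0, 28]
R4 ← R4 + (9)·R2: [0, 0, 27, -55, 8, 39]
R5 ← R5 − (2)·R2: [0, 0, -9/2, 10, 1, -15]
R6 ← R6 + (9)·R2: [0, 0, 51/2, -55, -1, 39]
R4 ← R4 − (9/7)·R3: [0, 0, 0, 20/7, 8, 3]
R5 ← R5 + (3/14)·R3: [0, 0, 0, 5/14, 1, -9]
R6 ← R6 − (17/14)·R3: [0, 0, 0, -5/14, -1, 5]
R5 ← R5 − (1/8)·R4: [0, 0, 0, 0, 0, -75/8]
R6 ← R6 + (1/8)·R4: [0, 0, 0, 0, 0, 43/8]
R6 ← R6 + (43/75)·R5: [0, 0, 0, 0, 0, 0]
The echelon form has 5 nonzero rows; the last pivot sits in the augmented column, so rank(P) = 4 but rank([P|b]) = 5.
Since the ranks differ, the system is inconsistent.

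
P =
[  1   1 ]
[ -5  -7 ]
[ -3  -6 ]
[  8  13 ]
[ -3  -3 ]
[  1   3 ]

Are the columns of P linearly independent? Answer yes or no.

yes

Row reduce P to echelon form.
R2 ← R2 + (5)·R1: [0, -2]
R3 ← R3 + (3)·R1: [0, -3]
R4 ← R4 − (8)·R1: [0, 5]
R5 ← R5 + (3)·R1: [0, 0]
R6 ← R6 − R1: [0, 2]
R3 ← R3 − (3/2)·R2: [0, 0]
R4 ← R4 + (5/2)·R2: [0, 0]
R6 ← R6 + R2: [0, 0]
2 pivots among 2 columns.
Every column is a pivot column, so the columns are linearly independent.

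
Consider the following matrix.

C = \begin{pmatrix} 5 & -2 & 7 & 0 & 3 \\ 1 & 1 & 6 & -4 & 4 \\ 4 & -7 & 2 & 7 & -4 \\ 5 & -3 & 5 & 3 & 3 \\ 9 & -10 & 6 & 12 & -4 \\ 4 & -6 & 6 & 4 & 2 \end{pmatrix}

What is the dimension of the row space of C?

5

Row reduce to echelon form.
R2 ← R2 − (1/5)·R1: [0, 7/5, 23/5, -4, 17/5]
R3 ← R3 − (4/5)·R1: [0, -27/5, -18/5, 7, -32/5]
R4 ← R4 − R1: [0, -1, -2, 3, 0]
R5 ← R5 − (9/5)·R1: [0, -32/5, -33/5, 12, -47/5]
R6 ← R6 − (4/5)·R1: [0, -22/5, 2/5, 4, -2/5]
R3 ← R3 + (27/7)·R2: [0, 0, 99/7, -59/7, 47/7]
R4 ← R4 + (5/7)·R2: [0, 0, 9/7, 1/7, 17/7]
R5 ← R5 + (32/7)·R2: [0, 0, 101/7, -44/7, 43/7]
R6 ← R6 + (22/7)·R2: [0, 0, 104/7, -60/7, 72/7]
R4 ← R4 − (1/11)·R3: [0, 0, 0, 10/11, 20/11]
R5 ← R5 − (101/99)·R3: [0, 0, 0, 229/99, -70/99]
R6 ← R6 − (104/99)·R3: [0, 0, 0, 28/99, 320/99]
R5 ← R5 − (229/90)·R4: [0, 0, 0, 0, -16/3]
R6 ← R6 − (14/45)·R4: [0, 0, 0, 0, 8/3]
R6 ← R6 + (1/2)·R5: [0, 0, 0, 0, 0]
Echelon form has 5 nonzero rows, so rank(C) = 5.
The row space has dimension equal to the rank: 5.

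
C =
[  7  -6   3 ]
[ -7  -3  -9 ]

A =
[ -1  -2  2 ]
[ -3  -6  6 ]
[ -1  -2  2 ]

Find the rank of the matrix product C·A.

1

First compute CA:
[[  8,  16, -16],
 [ 25,  50, -50]]
Now row reduce the product.
R2 ← R2 − (25/8)·R1: [0, 0, 0]
1 nonzero row, so rank(CA) = 1.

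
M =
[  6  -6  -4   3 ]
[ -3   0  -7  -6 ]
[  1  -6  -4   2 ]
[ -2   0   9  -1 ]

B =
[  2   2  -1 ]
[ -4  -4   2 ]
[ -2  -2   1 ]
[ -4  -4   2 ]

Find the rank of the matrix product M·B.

1

First compute MB:
[[ 32,  32, -16],
 [ 32,  32, -16],
 [ 26,  26, -13],
 [-18, -18,   9]]
Now row reduce the product.
R2 ← R2 − R1: [0, 0, 0]
R3 ← R3 − (13/16)·R1: [0, 0, 0]
R4 ← R4 + (9/16)·R1: [0, 0, 0]
1 nonzero row, so rank(MB) = 1.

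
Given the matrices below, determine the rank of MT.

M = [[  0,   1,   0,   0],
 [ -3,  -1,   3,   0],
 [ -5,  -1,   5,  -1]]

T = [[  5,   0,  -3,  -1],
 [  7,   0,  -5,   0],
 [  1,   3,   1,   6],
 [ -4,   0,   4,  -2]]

First compute MT:
[[  7,   0,  -5,   0],
 [-19,   9,  17,  21],
 [-23,  15,  21,  37]]
Now row reduce the product.
R2 ← R2 + (19/7)·R1: [0, 9, 24/7, 21]
R3 ← R3 + (23/7)·R1: [0, 15, 32/7, 37]
R3 ← R3 − (5/3)·R2: [0, 0, -8/7, 2]
3 nonzero rows, so rank(MT) = 3.

3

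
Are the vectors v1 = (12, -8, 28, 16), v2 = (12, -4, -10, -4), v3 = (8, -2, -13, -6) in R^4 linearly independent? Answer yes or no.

Form the matrix with these vectors as rows and row reduce.
R2 ← R2 − R1: [0, 4, -38, -20]
R3 ← R3 − (2/3)·R1: [0, 10/3, -95/3, -50/3]
R3 ← R3 − (5/6)·R2: [0, 0, 0, 0]
2 nonzero rows, so the 3 vectors span a space of dimension 2.
Since 2 < 3, the vectors are linearly dependent.

no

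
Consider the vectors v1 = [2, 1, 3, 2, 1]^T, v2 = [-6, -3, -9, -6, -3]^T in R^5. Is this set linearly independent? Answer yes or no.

no

Form the matrix with these vectors as rows and row reduce.
R2 ← R2 + (3)·R1: [0, 0, 0, 0, 0]
1 nonzero row, so the 2 vectors span a space of dimension 1.
Since 1 < 2, the vectors are linearly dependent.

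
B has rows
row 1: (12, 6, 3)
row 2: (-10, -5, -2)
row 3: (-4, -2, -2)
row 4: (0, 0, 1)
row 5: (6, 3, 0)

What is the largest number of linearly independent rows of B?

Row reduce to echelon form.
R2 ← R2 + (5/6)·R1: [0, 0, 1/2]
R3 ← R3 + (1/3)·R1: [0, 0, -1]
R5 ← R5 − (1/2)·R1: [0, 0, -3/2]
R3 ← R3 + (2)·R2: [0, 0, 0]
R4 ← R4 − (2)·R2: [0, 0, 0]
R5 ← R5 + (3)·R2: [0, 0, 0]
Echelon form has 2 nonzero rows, so rank(B) = 2.
The rank gives the maximum number of linearly independent rows: 2.

2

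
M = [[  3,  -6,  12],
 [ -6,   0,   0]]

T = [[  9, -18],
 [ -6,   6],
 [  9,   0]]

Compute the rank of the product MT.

2

First compute MT:
[[171, -90],
 [-54, 108]]
Now row reduce the product.
R2 ← R2 + (6/19)·R1: [0, 1512/19]
2 nonzero rows, so rank(MT) = 2.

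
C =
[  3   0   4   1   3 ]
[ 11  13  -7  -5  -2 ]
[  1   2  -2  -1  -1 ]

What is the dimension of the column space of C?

2

Row reduce to echelon form.
R2 ← R2 − (11/3)·R1: [0, 13, -65/3, -26/3, -13]
R3 ← R3 − (1/3)·R1: [0, 2, -10/3, -4/3, -2]
R3 ← R3 − (2/13)·R2: [0, 0, 0, 0, 0]
Echelon form has 2 nonzero rows, so rank(C) = 2.
The column space has dimension equal to the rank: 2.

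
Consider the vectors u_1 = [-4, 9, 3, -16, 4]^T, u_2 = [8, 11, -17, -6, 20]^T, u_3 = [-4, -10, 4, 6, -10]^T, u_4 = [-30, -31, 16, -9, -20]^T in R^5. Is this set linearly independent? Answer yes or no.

Form the matrix with these vectors as rows and row reduce.
R2 ← R2 + (2)·R1: [0, 29, -11, -38, 28]
R3 ← R3 − R1: [0, -19, 1, 22, -14]
R4 ← R4 − (15/2)·R1: [0, -197/2, -13/2, 111, -50]
R3 ← R3 + (19/29)·R2: [0, 0, -180/29, -84/29, 126/29]
R4 ← R4 + (197/58)·R2: [0, 0, -1272/29, -524/29, 1308/29]
R4 ← R4 − (106/15)·R3: [0, 0, 0, 12/5, 72/5]
4 nonzero rows, so the 4 vectors span a space of dimension 4.
Since 4 = 4, the vectors are linearly independent.

yes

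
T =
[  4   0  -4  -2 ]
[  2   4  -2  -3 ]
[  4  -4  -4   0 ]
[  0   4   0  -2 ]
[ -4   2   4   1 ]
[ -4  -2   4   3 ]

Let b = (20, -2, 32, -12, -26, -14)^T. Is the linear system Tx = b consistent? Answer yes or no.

yes

Row reduce the augmented matrix [T | b].
R2 ← R2 − (1/2)·R1: [0, 4, 0, -2, -12]
R3 ← R3 − R1: [0, -4, 0, 2, 12]
R5 ← R5 + R1: [0, 2, 0, -1, -6]
R6 ← R6 + R1: [0, -2, 0, 1, 6]
R3 ← R3 + R2: [0, 0, 0, 0, 0]
R4 ← R4 − R2: [0, 0, 0, 0, 0]
R5 ← R5 − (1/2)·R2: [0, 0, 0, 0, 0]
R6 ← R6 + (1/2)·R2: [0, 0, 0, 0, 0]
The echelon form has 2 nonzero rows, and every pivot lies in the first 4 columns, so rank(T) = rank([T|b]) = 2.
The system is consistent.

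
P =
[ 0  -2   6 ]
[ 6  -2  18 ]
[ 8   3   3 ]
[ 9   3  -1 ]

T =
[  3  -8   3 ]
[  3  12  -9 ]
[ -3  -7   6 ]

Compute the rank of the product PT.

2

First compute PT:
[[-24, -66,  54],
 [-42, -198, 144],
 [ 24, -49,  15],
 [ 39, -29,  -6]]
Now row reduce the product.
R2 ← R2 − (7/4)·R1: [0, -165/2, 99/2]
R3 ← R3 + R1: [0, -115, 69]
R4 ← R4 + (13/8)·R1: [0, -545/4, 327/4]
R3 ← R3 − (46/33)·R2: [0, 0, 0]
R4 ← R4 − (109/66)·R2: [0, 0, 0]
2 nonzero rows, so rank(PT) = 2.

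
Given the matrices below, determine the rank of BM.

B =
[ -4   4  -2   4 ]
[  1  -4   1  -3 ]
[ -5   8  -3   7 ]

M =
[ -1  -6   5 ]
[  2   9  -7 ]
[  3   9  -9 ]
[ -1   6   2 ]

First compute BM:
[[  2,  66, -22],
 [ -3, -51,  18],
 [  5, 117, -40]]
Now row reduce the product.
R2 ← R2 + (3/2)·R1: [0, 48, -15]
R3 ← R3 − (5/2)·R1: [0, -48, 15]
R3 ← R3 + R2: [0, 0, 0]
2 nonzero rows, so rank(BM) = 2.

2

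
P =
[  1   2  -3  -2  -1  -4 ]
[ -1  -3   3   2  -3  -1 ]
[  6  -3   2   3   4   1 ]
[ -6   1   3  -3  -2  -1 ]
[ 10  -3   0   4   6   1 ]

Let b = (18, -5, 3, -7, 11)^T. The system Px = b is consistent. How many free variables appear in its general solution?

Row reduce the augmented matrix [P | b].
R2 ← R2 + R1: [0, -1, 0, 0, -4, -5, 13]
R3 ← R3 − (6)·R1: [0, -15, 20, 15, 10, 25, -105]
R4 ← R4 + (6)·R1: [0, 13, -15, -15, -8, -25, 101]
R5 ← R5 − (10)·R1: [0, -23, 30, 24, 16, 41, -169]
R3 ← R3 − (15)·R2: [0, 0, 20, 15, 70, 100, -300]
R4 ← R4 + (13)·R2: [0, 0, -15, -15, -60, -90, 270]
R5 ← R5 − (23)·R2: [0, 0, 30, 24, 108, 156, -468]
R4 ← R4 + (3/4)·R3: [0, 0, 0, -15/4, -15/2, -15, 45]
R5 ← R5 − (3/2)·R3: [0, 0, 0, 3/2, 3, 6, -18]
R5 ← R5 + (2/5)·R4: [0, 0, 0, 0, 0, 0, 0]
The echelon form has 4 nonzero rows, and every pivot lies in the first 6 columns, so rank(P) = rank([P|b]) = 4.
The system is consistent.
Free variables = (unknowns) − (rank) = 6 − 4 = 2.

2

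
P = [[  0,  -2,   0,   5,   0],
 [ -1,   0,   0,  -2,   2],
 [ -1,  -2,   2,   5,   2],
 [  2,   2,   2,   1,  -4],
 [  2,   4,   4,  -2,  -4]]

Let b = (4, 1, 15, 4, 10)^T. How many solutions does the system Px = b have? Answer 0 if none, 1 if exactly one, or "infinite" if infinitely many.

infinite

Row reduce the augmented matrix [P | b].
Swap R1 ↔ R2
R3 ← R3 − R1: [0, -2, 2, 7, 0, 14]
R4 ← R4 + (2)·R1: [0, 2, 2, -3, 0, 6]
R5 ← R5 + (2)·R1: [0, 4, 4, -6, 0, 12]
R3 ← R3 − R2: [0, 0, 2, 2, 0, 10]
R4 ← R4 + R2: [0, 0, 2, 2, 0, 10]
R5 ← R5 + (2)·R2: [0, 0, 4, 4, 0, 20]
R4 ← R4 − R3: [0, 0, 0, 0, 0, 0]
R5 ← R5 − (2)·R3: [0, 0, 0, 0, 0, 0]
The echelon form has 3 nonzero rows, and every pivot lies in the first 5 columns, so rank(P) = rank([P|b]) = 3.
The system is consistent.
rank = 3 < 5 unknowns, so there are infinitely many solutions.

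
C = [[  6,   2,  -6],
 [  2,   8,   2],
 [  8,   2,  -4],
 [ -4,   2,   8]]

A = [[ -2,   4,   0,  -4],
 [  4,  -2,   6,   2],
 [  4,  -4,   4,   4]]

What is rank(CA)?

2

First compute CA:
[[-28,  44, -12, -44],
 [ 36, -16,  56,  16],
 [-24,  44,  -4, -44],
 [ 48, -52,  44,  52]]
Now row reduce the product.
R2 ← R2 + (9/7)·R1: [0, 284/7, 284/7, -284/7]
R3 ← R3 − (6/7)·R1: [0, 44/7, 44/7, -44/7]
R4 ← R4 + (12/7)·R1: [0, 164/7, 164/7, -164/7]
R3 ← R3 − (11/71)·R2: [0, 0, 0, 0]
R4 ← R4 − (41/71)·R2: [0, 0, 0, 0]
2 nonzero rows, so rank(CA) = 2.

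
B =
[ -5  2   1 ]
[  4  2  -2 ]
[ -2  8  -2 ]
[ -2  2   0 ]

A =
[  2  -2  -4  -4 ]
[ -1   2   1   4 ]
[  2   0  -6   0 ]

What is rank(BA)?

First compute BA:
[[-10,  14,  16,  28],
 [  2,  -4,  -2,  -8],
 [-16,  20,  28,  40],
 [ -6,   8,  10,  16]]
Now row reduce the product.
R2 ← R2 + (1/5)·R1: [0, -6/5, 6/5, -12/5]
R3 ← R3 − (8/5)·R1: [0, -12/5, 12/5, -24/5]
R4 ← R4 − (3/5)·R1: [0, -2/5, 2/5, -4/5]
R3 ← R3 − (2)·R2: [0, 0, 0, 0]
R4 ← R4 − (1/3)·R2: [0, 0, 0, 0]
2 nonzero rows, so rank(BA) = 2.

2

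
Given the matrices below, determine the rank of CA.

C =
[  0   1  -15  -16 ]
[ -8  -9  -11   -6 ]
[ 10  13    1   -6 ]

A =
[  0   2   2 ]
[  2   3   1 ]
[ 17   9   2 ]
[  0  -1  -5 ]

3

First compute CA:
[[-253, -116,  51],
 [-205, -136, -17],
 [ 43,  74,  65]]
Now row reduce the product.
R2 ← R2 − (205/253)·R1: [0, -10628/253, -14756/253]
R3 ← R3 + (43/253)·R1: [0, 13734/253, 18638/253]
R3 ← R3 + (6867/5314)·R2: [0, 0, -4520/2657]
3 nonzero rows, so rank(CA) = 3.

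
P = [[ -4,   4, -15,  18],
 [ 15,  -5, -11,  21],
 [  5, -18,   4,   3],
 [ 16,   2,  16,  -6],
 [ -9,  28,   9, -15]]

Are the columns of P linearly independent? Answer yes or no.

Row reduce P to echelon form.
R2 ← R2 + (15/4)·R1: [0, 10, -269/4, 177/2]
R3 ← R3 + (5/4)·R1: [0, -13, -59/4, 51/2]
R4 ← R4 + (4)·R1: [0, 18, -44, 66]
R5 ← R5 − (9/4)·R1: [0, 19, 171/4, -111/2]
R3 ← R3 + (13/10)·R2: [0, 0, -4087/40, 2811/20]
R4 ← R4 − (9/5)·R2: [0, 0, 1541/20, -933/10]
R5 ← R5 − (19/10)·R2: [0, 0, 6821/40, -4473/20]
R4 ← R4 + (46/61)·R3: [0, 0, 0, 774/61]
R5 ← R5 + (6821/4087)·R3: [0, 0, 0, 44634/4087]
R5 ← R5 − (173/201)·R4: [0, 0, 0, 0]
4 pivots among 4 columns.
Every column is a pivot column, so the columns are linearly independent.

yes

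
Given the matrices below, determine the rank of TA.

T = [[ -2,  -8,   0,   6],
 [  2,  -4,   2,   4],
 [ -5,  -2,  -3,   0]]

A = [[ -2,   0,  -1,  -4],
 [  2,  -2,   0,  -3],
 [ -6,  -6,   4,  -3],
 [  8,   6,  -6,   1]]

2

First compute TA:
[[ 36,  52, -34,  38],
 [  8,  20, -18,   2],
 [ 24,  22,  -7,  35]]
Now row reduce the product.
R2 ← R2 − (2/9)·R1: [0, 76/9, -94/9, -58/9]
R3 ← R3 − (2/3)·R1: [0, -38/3, 47/3, 29/3]
R3 ← R3 + (3/2)·R2: [0, 0, 0, 0]
2 nonzero rows, so rank(TA) = 2.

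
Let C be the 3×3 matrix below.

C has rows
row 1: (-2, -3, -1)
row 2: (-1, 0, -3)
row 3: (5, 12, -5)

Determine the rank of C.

Row reduce to echelon form.
R2 ← R2 − (1/2)·R1: [0, 3/2, -5/2]
R3 ← R3 + (5/2)·R1: [0, 9/2, -15/2]
R3 ← R3 − (3)·R2: [0, 0, 0]
Echelon form has 2 nonzero rows, so rank(C) = 2.

2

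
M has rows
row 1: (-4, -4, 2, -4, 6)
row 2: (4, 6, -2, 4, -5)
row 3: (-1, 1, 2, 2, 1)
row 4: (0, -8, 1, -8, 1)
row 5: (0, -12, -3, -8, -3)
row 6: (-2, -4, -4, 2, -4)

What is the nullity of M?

0

Row reduce to echelon form.
R2 ← R2 + R1: [0, 2, 0, 0, 1]
R3 ← R3 − (1/4)·R1: [0, 2, 3/2, 3, -1/2]
R6 ← R6 − (1/2)·R1: [0, -2, -5, 4, -7]
R3 ← R3 − R2: [0, 0, 3/2, 3, -3/2]
R4 ← R4 + (4)·R2: [0, 0, 1, -8, 5]
R5 ← R5 + (6)·R2: [0, 0, -3, -8, 3]
R6 ← R6 + R2: [0, 0, -5, 4, -6]
R4 ← R4 − (2/3)·R3: [0, 0, 0, -10, 6]
R5 ← R5 + (2)·R3: [0, 0, 0, -2, 0]
R6 ← R6 + (10/3)·R3: [0, 0, 0, 14, -11]
R5 ← R5 − (1/5)·R4: [0, 0, 0, 0, -6/5]
R6 ← R6 + (7/5)·R4: [0, 0, 0, 0, -13/5]
R6 ← R6 − (13/6)·R5: [0, 0, 0, 0, 0]
5 nonzero rows, so rank(M) = 5.
M has 5 columns; by rank–nullity, nullity = 5 − 5 = 0.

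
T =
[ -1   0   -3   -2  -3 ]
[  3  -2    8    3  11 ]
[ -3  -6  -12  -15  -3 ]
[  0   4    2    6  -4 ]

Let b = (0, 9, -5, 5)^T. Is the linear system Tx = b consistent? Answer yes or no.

no

Row reduce the augmented matrix [T | b].
R2 ← R2 + (3)·R1: [0, -2, -1, -3, 2, 9]
R3 ← R3 − (3)·R1: [0, -6, -3, -9, 6, -5]
R3 ← R3 − (3)·R2: [0, 0, 0, 0, 0, -32]
R4 ← R4 + (2)·R2: [0, 0, 0, 0, 0, 23]
R4 ← R4 + (23/32)·R3: [0, 0, 0, 0, 0, 0]
The echelon form has 3 nonzero rows; the last pivot sits in the augmented column, so rank(T) = 2 but rank([T|b]) = 3.
Since the ranks differ, the system is inconsistent.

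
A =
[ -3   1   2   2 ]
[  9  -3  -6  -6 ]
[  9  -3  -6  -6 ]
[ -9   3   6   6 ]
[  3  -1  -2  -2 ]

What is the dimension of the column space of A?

Row reduce to echelon form.
R2 ← R2 + (3)·R1: [0, 0, 0, 0]
R3 ← R3 + (3)·R1: [0, 0, 0, 0]
R4 ← R4 − (3)·R1: [0, 0, 0, 0]
R5 ← R5 + R1: [0, 0, 0, 0]
Echelon form has 1 nonzero row, so rank(A) = 1.
The column space has dimension equal to the rank: 1.

1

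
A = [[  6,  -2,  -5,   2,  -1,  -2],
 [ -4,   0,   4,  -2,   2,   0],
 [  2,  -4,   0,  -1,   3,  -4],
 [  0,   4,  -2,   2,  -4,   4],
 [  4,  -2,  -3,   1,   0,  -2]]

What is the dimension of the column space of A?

2

Row reduce to echelon form.
R2 ← R2 + (2/3)·R1: [0, -4/3, 2/3, -2/3, 4/3, -4/3]
R3 ← R3 − (1/3)·R1: [0, -10/3, 5/3, -5/3, 10/3, -10/3]
R5 ← R5 − (2/3)·R1: [0, -2/3, 1/3, -1/3, 2/3, -2/3]
R3 ← R3 − (5/2)·R2: [0, 0, 0, 0, 0, 0]
R4 ← R4 + (3)·R2: [0, 0, 0, 0, 0, 0]
R5 ← R5 − (1/2)·R2: [0, 0, 0, 0, 0, 0]
Echelon form has 2 nonzero rows, so rank(A) = 2.
The column space has dimension equal to the rank: 2.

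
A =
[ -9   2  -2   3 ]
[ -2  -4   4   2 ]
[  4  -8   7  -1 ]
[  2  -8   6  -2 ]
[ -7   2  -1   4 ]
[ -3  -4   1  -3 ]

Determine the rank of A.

3

Row reduce to echelon form.
R2 ← R2 − (2/9)·R1: [0, -40/9, 40/9, 4/3]
R3 ← R3 + (4/9)·R1: [0, -64/9, 55/9, 1/3]
R4 ← R4 + (2/9)·R1: [0, -68/9, 50/9, -4/3]
R5 ← R5 − (7/9)·R1: [0, 4/9, 5/9, 5/3]
R6 ← R6 − (1/3)·R1: [0, -14/3, 5/3, -4]
R3 ← R3 − (8/5)·R2: [0, 0, -1, -9/5]
R4 ← R4 − (17/10)·R2: [0, 0, -2, -18/5]
R5 ← R5 + (1/10)·R2: [0, 0, 1, 9/5]
R6 ← R6 − (21/20)·R2: [0, 0, -3, -27/5]
R4 ← R4 − (2)·R3: [0, 0, 0, 0]
R5 ← R5 + R3: [0, 0, 0, 0]
R6 ← R6 − (3)·R3: [0, 0, 0, 0]
Echelon form has 3 nonzero rows, so rank(A) = 3.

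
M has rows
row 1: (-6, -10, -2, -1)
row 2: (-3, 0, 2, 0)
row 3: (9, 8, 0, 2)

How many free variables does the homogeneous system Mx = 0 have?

1

Row reduce to echelon form.
R2 ← R2 − (1/2)·R1: [0, 5, 3, 1/2]
R3 ← R3 + (3/2)·R1: [0, -7, -3, 1/2]
R3 ← R3 + (7/5)·R2: [0, 0, 6/5, 6/5]
3 nonzero rows, so rank(M) = 3.
M has 4 columns; by rank–nullity, nullity = 4 − 3 = 1.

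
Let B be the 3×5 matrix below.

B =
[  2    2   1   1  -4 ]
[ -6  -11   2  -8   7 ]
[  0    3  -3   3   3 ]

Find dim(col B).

Row reduce to echelon form.
R2 ← R2 + (3)·R1: [0, -5, 5, -5, -5]
R3 ← R3 + (3/5)·R2: [0, 0, 0, 0, 0]
Echelon form has 2 nonzero rows, so rank(B) = 2.
The column space has dimension equal to the rank: 2.

2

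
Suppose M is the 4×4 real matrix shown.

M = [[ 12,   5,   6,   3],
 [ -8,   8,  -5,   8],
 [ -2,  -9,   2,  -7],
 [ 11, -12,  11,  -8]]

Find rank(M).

4

Row reduce to echelon form.
R2 ← R2 + (2/3)·R1: [0, 34/3, -1, 10]
R3 ← R3 + (1/6)·R1: [0, -49/6, 3, -13/2]
R4 ← R4 − (11/12)·R1: [0, -199/12, 11/2, -43/4]
R3 ← R3 + (49/68)·R2: [0, 0, 155/68, 12/17]
R4 ← R4 + (199/136)·R2: [0, 0, 549/136, 66/17]
R4 ← R4 − (549/310)·R3: [0, 0, 0, 408/155]
Echelon form has 4 nonzero rows, so rank(M) = 4.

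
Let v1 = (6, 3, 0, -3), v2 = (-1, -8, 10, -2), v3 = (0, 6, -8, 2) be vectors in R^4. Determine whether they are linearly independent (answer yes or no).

Form the matrix with these vectors as rows and row reduce.
R2 ← R2 + (1/6)·R1: [0, -15/2, 10, -5/2]
R3 ← R3 + (4/5)·R2: [0, 0, 0, 0]
2 nonzero rows, so the 3 vectors span a space of dimension 2.
Since 2 < 3, the vectors are linearly dependent.

no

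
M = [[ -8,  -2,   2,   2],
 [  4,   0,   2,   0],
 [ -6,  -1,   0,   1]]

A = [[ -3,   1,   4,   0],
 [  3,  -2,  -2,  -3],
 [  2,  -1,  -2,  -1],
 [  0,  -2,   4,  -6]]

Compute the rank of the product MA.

First compute MA:
[[ 22, -10, -24,  -8],
 [ -8,   2,  12,  -2],
 [ 15,  -6, -18,  -3]]
Now row reduce the product.
R2 ← R2 + (4/11)·R1: [0, -18/11, 36/11, -54/11]
R3 ← R3 − (15/22)·R1: [0, 9/11, -18/11, 27/11]
R3 ← R3 + (1/2)·R2: [0, 0, 0, 0]
2 nonzero rows, so rank(MA) = 2.

2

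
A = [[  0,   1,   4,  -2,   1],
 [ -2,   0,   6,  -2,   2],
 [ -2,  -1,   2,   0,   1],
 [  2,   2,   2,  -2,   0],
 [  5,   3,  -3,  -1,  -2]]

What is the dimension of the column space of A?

Row reduce to echelon form.
Swap R1 ↔ R2
R3 ← R3 − R1: [0, -1, -4, 2, -1]
R4 ← R4 + R1: [0, 2, 8, -4, 2]
R5 ← R5 + (5/2)·R1: [0, 3, 12, -6, 3]
R3 ← R3 + R2: [0, 0, 0, 0, 0]
R4 ← R4 − (2)·R2: [0, 0, 0, 0, 0]
R5 ← R5 − (3)·R2: [0, 0, 0, 0, 0]
Echelon form has 2 nonzero rows, so rank(A) = 2.
The column space has dimension equal to the rank: 2.

2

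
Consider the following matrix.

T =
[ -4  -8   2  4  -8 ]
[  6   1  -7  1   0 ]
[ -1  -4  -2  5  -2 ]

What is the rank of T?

3

Row reduce to echelon form.
R2 ← R2 + (3/2)·R1: [0, -11, -4, 7, -12]
R3 ← R3 − (1/4)·R1: [0, -2, -5/2, 4, 0]
R3 ← R3 − (2/11)·R2: [0, 0, -39/22, 30/11, 24/11]
Echelon form has 3 nonzero rows, so rank(T) = 3.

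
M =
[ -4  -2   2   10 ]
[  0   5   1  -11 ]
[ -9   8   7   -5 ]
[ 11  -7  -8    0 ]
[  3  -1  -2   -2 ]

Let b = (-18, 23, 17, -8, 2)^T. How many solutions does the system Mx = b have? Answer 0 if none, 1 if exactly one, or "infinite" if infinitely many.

infinite

Row reduce the augmented matrix [M | b].
R3 ← R3 − (9/4)·R1: [0, 25/2, 5/2, -55/2, 115/2]
R4 ← R4 + (11/4)·R1: [0, -25/2, -5/2, 55/2, -115/2]
R5 ← R5 + (3/4)·R1: [0, -5/2, -1/2, 11/2, -23/2]
R3 ← R3 − (5/2)·R2: [0, 0, 0, 0, 0]
R4 ← R4 + (5/2)·R2: [0, 0, 0, 0, 0]
R5 ← R5 + (1/2)·R2: [0, 0, 0, 0, 0]
The echelon form has 2 nonzero rows, and every pivot lies in the first 4 columns, so rank(M) = rank([M|b]) = 2.
The system is consistent.
rank = 2 < 4 unknowns, so there are infinitely many solutions.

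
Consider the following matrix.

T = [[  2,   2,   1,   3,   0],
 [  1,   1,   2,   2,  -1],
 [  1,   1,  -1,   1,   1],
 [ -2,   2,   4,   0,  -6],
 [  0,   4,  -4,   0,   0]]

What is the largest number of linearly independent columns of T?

Row reduce to echelon form.
R2 ← R2 − (1/2)·R1: [0, 0, 3/2, 1/2, -1]
R3 ← R3 − (1/2)·R1: [0, 0, -3/2, -1/2, 1]
R4 ← R4 + R1: [0, 4, 5, 3, -6]
Swap R2 ↔ R4
R5 ← R5 − R2: [0, 0, -9, -3, 6]
R4 ← R4 + R3: [0, 0, 0, 0, 0]
R5 ← R5 − (6)·R3: [0, 0, 0, 0, 0]
Echelon form has 3 nonzero rows, so rank(T) = 3.
The rank gives the maximum number of linearly independent columns: 3.

3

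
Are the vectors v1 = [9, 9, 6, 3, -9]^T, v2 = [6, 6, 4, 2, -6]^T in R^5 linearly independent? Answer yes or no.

Form the matrix with these vectors as rows and row reduce.
R2 ← R2 − (2/3)·R1: [0, 0, 0, 0, 0]
1 nonzero row, so the 2 vectors span a space of dimension 1.
Since 1 < 2, the vectors are linearly dependent.

no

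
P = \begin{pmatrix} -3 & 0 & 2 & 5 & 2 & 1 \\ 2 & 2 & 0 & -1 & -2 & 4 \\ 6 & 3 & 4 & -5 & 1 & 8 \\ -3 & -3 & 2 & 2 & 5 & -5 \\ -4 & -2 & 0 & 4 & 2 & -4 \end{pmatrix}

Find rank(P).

3

Row reduce to echelon form.
R2 ← R2 + (2/3)·R1: [0, 2, 4/3, 7/3, -2/3, 14/3]
R3 ← R3 + (2)·R1: [0, 3, 8, 5, 5, 10]
R4 ← R4 − R1: [0, -3, 0, -3, 3, -6]
R5 ← R5 − (4/3)·R1: [0, -2, -8/3, -8/3, -2/3, -16/3]
R3 ← R3 − (3/2)·R2: [0, 0, 6, 3/2, 6, 3]
R4 ← R4 + (3/2)·R2: [0, 0, 2, 1/2, 2, 1]
R5 ← R5 + R2: [0, 0, -4/3, -1/3, -4/3, -2/3]
R4 ← R4 − (1/3)·R3: [0, 0, 0, 0, 0, 0]
R5 ← R5 + (2/9)·R3: [0, 0, 0, 0, 0, 0]
Echelon form has 3 nonzero rows, so rank(P) = 3.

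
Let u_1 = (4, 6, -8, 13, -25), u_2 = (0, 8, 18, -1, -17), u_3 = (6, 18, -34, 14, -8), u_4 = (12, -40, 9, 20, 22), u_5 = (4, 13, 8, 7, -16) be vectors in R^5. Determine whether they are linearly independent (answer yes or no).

yes

Form the matrix with these vectors as rows and row reduce.
R3 ← R3 − (3/2)·R1: [0, 9, -22, -11/2, 59/2]
R4 ← R4 − (3)·R1: [0, -58, 33, -19, 97]
R5 ← R5 − R1: [0, 7, 16, -6, 9]
R3 ← R3 − (9/8)·R2: [0, 0, -169/4, -35/8, 389/8]
R4 ← R4 + (29/4)·R2: [0, 0, 327/2, -105/4, -105/4]
R5 ← R5 − (7/8)·R2: [0, 0, 1/4, -41/8, 191/8]
R4 ← R4 + (654/169)·R3: [0, 0, 0, -14595/338, 54729/338]
R5 ← R5 + (1/169)·R3: [0, 0, 0, -1741/338, 8167/338]
R5 ← R5 − (1741/14595)·R4: [0, 0, 0, 0, 23584/4865]
5 nonzero rows, so the 5 vectors span a space of dimension 5.
Since 5 = 5, the vectors are linearly independent.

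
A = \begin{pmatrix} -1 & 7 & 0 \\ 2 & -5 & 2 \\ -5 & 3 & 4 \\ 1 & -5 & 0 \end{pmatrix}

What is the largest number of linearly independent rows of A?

Row reduce to echelon form.
R2 ← R2 + (2)·R1: [0, 9, 2]
R3 ← R3 − (5)·R1: [0, -32, 4]
R4 ← R4 + R1: [0, 2, 0]
R3 ← R3 + (32/9)·R2: [0, 0, 100/9]
R4 ← R4 − (2/9)·R2: [0, 0, -4/9]
R4 ← R4 + (1/25)·R3: [0, 0, 0]
Echelon form has 3 nonzero rows, so rank(A) = 3.
The rank gives the maximum number of linearly independent rows: 3.

3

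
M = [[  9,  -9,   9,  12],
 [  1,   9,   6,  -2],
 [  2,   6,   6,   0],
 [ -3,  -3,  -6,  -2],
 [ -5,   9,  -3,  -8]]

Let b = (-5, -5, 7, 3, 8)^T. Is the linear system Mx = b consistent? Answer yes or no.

no

Row reduce the augmented matrix [M | b].
R2 ← R2 − (1/9)·R1: [0, 10, 5, -10/3, -40/9]
R3 ← R3 − (2/9)·R1: [0, 8, 4, -8/3, 73/9]
R4 ← R4 + (1/3)·R1: [0, -6, -3, 2, 4/3]
R5 ← R5 + (5/9)·R1: [0, 4, 2, -4/3, 47/9]
R3 ← R3 − (4/5)·R2: [0, 0, 0, 0, 35/3]
R4 ← R4 + (3/5)·R2: [0, 0, 0, 0, -4/3]
R5 ← R5 − (2/5)·R2: [0, 0, 0, 0, 7]
R4 ← R4 + (4/35)·R3: [0, 0, 0, 0, 0]
R5 ← R5 − (3/5)·R3: [0, 0, 0, 0, 0]
The echelon form has 3 nonzero rows; the last pivot sits in the augmented column, so rank(M) = 2 but rank([M|b]) = 3.
Since the ranks differ, the system is inconsistent.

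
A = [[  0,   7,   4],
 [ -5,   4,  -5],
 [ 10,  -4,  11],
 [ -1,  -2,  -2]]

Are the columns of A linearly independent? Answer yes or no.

yes

Row reduce A to echelon form.
Swap R1 ↔ R2
R3 ← R3 + (2)·R1: [0, 4, 1]
R4 ← R4 − (1/5)·R1: [0, -14/5, -1]
R3 ← R3 − (4/7)·R2: [0, 0, -9/7]
R4 ← R4 + (2/5)·R2: [0, 0, 3/5]
R4 ← R4 + (7/15)·R3: [0, 0, 0]
3 pivots among 3 columns.
Every column is a pivot column, so the columns are linearly independent.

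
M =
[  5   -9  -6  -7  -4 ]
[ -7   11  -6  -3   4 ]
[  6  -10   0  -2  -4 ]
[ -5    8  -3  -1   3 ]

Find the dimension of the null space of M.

Row reduce to echelon form.
R2 ← R2 + (7/5)·R1: [0, -8/5, -72/5, -64/5, -8/5]
R3 ← R3 − (6/5)·R1: [0, 4/5, 36/5, 32/5, 4/5]
R4 ← R4 + R1: [0, -1, -9, -8, -1]
R3 ← R3 + (1/2)·R2: [0, 0, 0, 0, 0]
R4 ← R4 − (5/8)·R2: [0, 0, 0, 0, 0]
2 nonzero rows, so rank(M) = 2.
M has 5 columns; by rank–nullity, nullity = 5 − 2 = 3.

3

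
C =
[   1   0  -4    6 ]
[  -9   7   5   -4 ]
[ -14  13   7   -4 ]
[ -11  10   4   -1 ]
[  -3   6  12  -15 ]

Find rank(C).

Row reduce to echelon form.
R2 ← R2 + (9)·R1: [0, 7, -31, 50]
R3 ← R3 + (14)·R1: [0, 13, -49, 80]
R4 ← R4 + (11)·R1: [0, 10, -40, 65]
R5 ← R5 + (3)·R1: [0, 6, 0, 3]
R3 ← R3 − (13/7)·R2: [0, 0, 60/7, -90/7]
R4 ← R4 − (10/7)·R2: [0, 0, 30/7, -45/7]
R5 ← R5 − (6/7)·R2: [0, 0, 186/7, -279/7]
R4 ← R4 − (1/2)·R3: [0, 0, 0, 0]
R5 ← R5 − (31/10)·R3: [0, 0, 0, 0]
Echelon form has 3 nonzero rows, so rank(C) = 3.

3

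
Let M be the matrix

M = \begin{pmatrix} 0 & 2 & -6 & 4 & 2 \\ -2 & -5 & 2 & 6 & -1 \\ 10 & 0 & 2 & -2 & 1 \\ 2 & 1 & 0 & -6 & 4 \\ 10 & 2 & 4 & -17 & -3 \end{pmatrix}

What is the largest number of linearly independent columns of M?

5

Row reduce to echelon form.
Swap R1 ↔ R2
R3 ← R3 + (5)·R1: [0, -25, 12, 28, -4]
R4 ← R4 + R1: [0, -4, 2, 0, 3]
R5 ← R5 + (5)·R1: [0, -23, 14, 13, -8]
R3 ← R3 + (25/2)·R2: [0, 0, -63, 78, 21]
R4 ← R4 + (2)·R2: [0, 0, -10, 8, 7]
R5 ← R5 + (23/2)·R2: [0, 0, -55, 59, 15]
R4 ← R4 − (10/63)·R3: [0, 0, 0, -92/21, 11/3]
R5 ← R5 − (55/63)·R3: [0, 0, 0, -191/21, -10/3]
R5 ← R5 − (191/92)·R4: [0, 0, 0, 0, -1007/92]
Echelon form has 5 nonzero rows, so rank(M) = 5.
The rank gives the maximum number of linearly independent columns: 5.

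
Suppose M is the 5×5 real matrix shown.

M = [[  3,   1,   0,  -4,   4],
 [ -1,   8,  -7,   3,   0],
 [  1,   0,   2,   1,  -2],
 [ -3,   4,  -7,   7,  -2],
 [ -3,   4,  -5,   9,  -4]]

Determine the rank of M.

Row reduce to echelon form.
R2 ← R2 + (1/3)·R1: [0, 25/3, -7, 5/3, 4/3]
R3 ← R3 − (1/3)·R1: [0, -1/3, 2, 7/3, -10/3]
R4 ← R4 + R1: [0, 5, -7, 3, 2]
R5 ← R5 + R1: [0, 5, -5, 5, 0]
R3 ← R3 + (1/25)·R2: [0, 0, 43/25, 12/5, -82/25]
R4 ← R4 − (3/5)·R2: [0, 0, -14/5, 2, 6/5]
R5 ← R5 − (3/5)·R2: [0, 0, -4/5, 4, -4/5]
R4 ← R4 + (70/43)·R3: [0, 0, 0, 254/43, -178/43]
R5 ← R5 + (20/43)·R3: [0, 0, 0, 220/43, -100/43]
R5 ← R5 − (110/127)·R4: [0, 0, 0, 0, 160/127]
Echelon form has 5 nonzero rows, so rank(M) = 5.

5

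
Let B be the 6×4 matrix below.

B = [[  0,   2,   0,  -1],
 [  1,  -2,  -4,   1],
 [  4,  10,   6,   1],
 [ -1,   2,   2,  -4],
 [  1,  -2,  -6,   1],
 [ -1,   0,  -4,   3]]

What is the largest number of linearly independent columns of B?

Row reduce to echelon form.
Swap R1 ↔ R2
R3 ← R3 − (4)·R1: [0, 18, 22, -3]
R4 ← R4 + R1: [0, 0, -2, -3]
R5 ← R5 − R1: [0, 0, -2, 0]
R6 ← R6 + R1: [0, -2, -8, 4]
R3 ← R3 − (9)·R2: [0, 0, 22, 6]
R6 ← R6 + R2: [0, 0, -8, 3]
R4 ← R4 + (1/11)·R3: [0, 0, 0, -27/11]
R5 ← R5 + (1/11)·R3: [0, 0, 0, 6/11]
R6 ← R6 + (4/11)·R3: [0, 0, 0, 57/11]
R5 ← R5 + (2/9)·R4: [0, 0, 0, 0]
R6 ← R6 + (19/9)·R4: [0, 0, 0, 0]
Echelon form has 4 nonzero rows, so rank(B) = 4.
The rank gives the maximum number of linearly independent columns: 4.

4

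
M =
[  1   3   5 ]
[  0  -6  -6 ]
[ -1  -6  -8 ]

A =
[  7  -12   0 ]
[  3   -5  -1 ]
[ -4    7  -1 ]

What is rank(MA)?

First compute MA:
[[ -4,   8,  -8],
 [  6, -12,  12],
 [  7, -14,  14]]
Now row reduce the product.
R2 ← R2 + (3/2)·R1: [0, 0, 0]
R3 ← R3 + (7/4)·R1: [0, 0, 0]
1 nonzero row, so rank(MA) = 1.

1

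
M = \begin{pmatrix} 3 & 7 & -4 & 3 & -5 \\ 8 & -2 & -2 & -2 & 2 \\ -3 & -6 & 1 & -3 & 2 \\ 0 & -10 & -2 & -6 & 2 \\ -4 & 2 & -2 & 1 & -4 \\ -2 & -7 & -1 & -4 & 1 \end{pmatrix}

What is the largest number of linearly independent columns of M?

Row reduce to echelon form.
R2 ← R2 − (8/3)·R1: [0, -62/3, 26/3, -10, 46/3]
R3 ← R3 + R1: [0, 1, -3, 0, -3]
R5 ← R5 + (4/3)·R1: [0, 34/3, -22/3, 5, -32/3]
R6 ← R6 + (2/3)·R1: [0, -7/3, -11/3, -2, -7/3]
R3 ← R3 + (3/62)·R2: [0, 0, -80/31, -15/31, -70/31]
R4 ← R4 − (15/31)·R2: [0, 0, -192/31, -36/31, -168/31]
R5 ← R5 + (17/31)·R2: [0, 0, -80/31, -15/31, -70/31]
R6 ← R6 − (7/62)·R2: [0, 0, -144/31, -27/31, -126/31]
R4 ← R4 − (12/5)·R3: [0, 0, 0, 0, 0]
R5 ← R5 − R3: [0, 0, 0, 0, 0]
R6 ← R6 − (9/5)·R3: [0, 0, 0, 0, 0]
Echelon form has 3 nonzero rows, so rank(M) = 3.
The rank gives the maximum number of linearly independent columns: 3.

3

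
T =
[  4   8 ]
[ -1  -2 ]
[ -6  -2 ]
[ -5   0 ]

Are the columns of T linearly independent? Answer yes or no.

Row reduce T to echelon form.
R2 ← R2 + (1/4)·R1: [0, 0]
R3 ← R3 + (3/2)·R1: [0, 10]
R4 ← R4 + (5/4)·R1: [0, 10]
Swap R2 ↔ R3
R4 ← R4 − R2: [0, 0]
2 pivots among 2 columns.
Every column is a pivot column, so the columns are linearly independent.

yes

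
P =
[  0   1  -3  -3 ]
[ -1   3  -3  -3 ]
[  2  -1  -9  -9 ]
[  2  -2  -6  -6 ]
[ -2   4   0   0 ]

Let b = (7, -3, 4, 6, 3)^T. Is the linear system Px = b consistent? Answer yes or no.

no

Row reduce the augmented matrix [P | b].
Swap R1 ↔ R2
R3 ← R3 + (2)·R1: [0, 5, -15, -15, -2]
R4 ← R4 + (2)·R1: [0, 4, -12, -12, 0]
R5 ← R5 − (2)·R1: [0, -2, 6, 6, 9]
R3 ← R3 − (5)·R2: [0, 0, 0, 0, -37]
R4 ← R4 − (4)·R2: [0, 0, 0, 0, -28]
R5 ← R5 + (2)·R2: [0, 0, 0, 0, 23]
R4 ← R4 − (28/37)·R3: [0, 0, 0, 0, 0]
R5 ← R5 + (23/37)·R3: [0, 0, 0, 0, 0]
The echelon form has 3 nonzero rows; the last pivot sits in the augmented column, so rank(P) = 2 but rank([P|b]) = 3.
Since the ranks differ, the system is inconsistent.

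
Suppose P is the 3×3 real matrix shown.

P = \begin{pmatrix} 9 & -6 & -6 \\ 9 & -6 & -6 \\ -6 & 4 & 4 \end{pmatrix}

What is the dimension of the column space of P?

1

Row reduce to echelon form.
R2 ← R2 − R1: [0, 0, 0]
R3 ← R3 + (2/3)·R1: [0, 0, 0]
Echelon form has 1 nonzero row, so rank(P) = 1.
The column space has dimension equal to the rank: 1.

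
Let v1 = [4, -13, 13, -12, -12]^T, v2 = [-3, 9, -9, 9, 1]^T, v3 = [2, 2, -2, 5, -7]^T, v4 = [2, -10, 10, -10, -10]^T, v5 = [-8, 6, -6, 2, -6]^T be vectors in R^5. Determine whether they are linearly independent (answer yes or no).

Form the matrix with these vectors as rows and row reduce.
R2 ← R2 + (3/4)·R1: [0, -3/4, 3/4, 0, -8]
R3 ← R3 − (1/2)·R1: [0, 17/2, -17/2, 11, -1]
R4 ← R4 − (1/2)·R1: [0, -7/2, 7/2, -4, -4]
R5 ← R5 + (2)·R1: [0, -20, 20, -22, -30]
R3 ← R3 + (34/3)·R2: [0, 0, 0, 11, -275/3]
R4 ← R4 − (14/3)·R2: [0, 0, 0, -4, 100/3]
R5 ← R5 − (80/3)·R2: [0, 0, 0, -22, 550/3]
R4 ← R4 + (4/11)·R3: [0, 0, 0, 0, 0]
R5 ← R5 + (2)·R3: [0, 0, 0, 0, 0]
3 nonzero rows, so the 5 vectors span a space of dimension 3.
Since 3 < 5, the vectors are linearly dependent.

no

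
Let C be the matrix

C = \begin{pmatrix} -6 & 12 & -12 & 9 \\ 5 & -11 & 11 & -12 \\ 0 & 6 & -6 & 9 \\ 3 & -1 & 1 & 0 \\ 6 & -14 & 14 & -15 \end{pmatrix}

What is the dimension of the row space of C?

3

Row reduce to echelon form.
R2 ← R2 + (5/6)·R1: [0, -1, 1, -9/2]
R4 ← R4 + (1/2)·R1: [0, 5, -5, 9/2]
R5 ← R5 + R1: [0, -2, 2, -6]
R3 ← R3 + (6)·R2: [0, 0, 0, -18]
R4 ← R4 + (5)·R2: [0, 0, 0, -18]
R5 ← R5 − (2)·R2: [0, 0, 0, 3]
R4 ← R4 − R3: [0, 0, 0, 0]
R5 ← R5 + (1/6)·R3: [0, 0, 0, 0]
Echelon form has 3 nonzero rows, so rank(C) = 3.
The row space has dimension equal to the rank: 3.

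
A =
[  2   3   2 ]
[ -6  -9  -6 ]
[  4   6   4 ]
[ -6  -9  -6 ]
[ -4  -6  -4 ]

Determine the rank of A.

Row reduce to echelon form.
R2 ← R2 + (3)·R1: [0, 0, 0]
R3 ← R3 − (2)·R1: [0, 0, 0]
R4 ← R4 + (3)·R1: [0, 0, 0]
R5 ← R5 + (2)·R1: [0, 0, 0]
Echelon form has 1 nonzero row, so rank(A) = 1.

1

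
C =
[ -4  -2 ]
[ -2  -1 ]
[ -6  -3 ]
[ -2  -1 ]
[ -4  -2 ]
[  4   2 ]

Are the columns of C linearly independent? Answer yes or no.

Row reduce C to echelon form.
R2 ← R2 − (1/2)·R1: [0, 0]
R3 ← R3 − (3/2)·R1: [0, 0]
R4 ← R4 − (1/2)·R1: [0, 0]
R5 ← R5 − R1: [0, 0]
R6 ← R6 + R1: [0, 0]
1 pivot among 2 columns.
Only 1 < 2 pivot columns, so the columns are linearly dependent.

no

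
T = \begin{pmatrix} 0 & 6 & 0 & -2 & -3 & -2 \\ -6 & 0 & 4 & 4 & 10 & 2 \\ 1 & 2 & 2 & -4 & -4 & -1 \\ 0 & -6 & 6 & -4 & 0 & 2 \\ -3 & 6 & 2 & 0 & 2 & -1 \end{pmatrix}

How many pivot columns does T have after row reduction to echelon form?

Row reduce to echelon form.
Swap R1 ↔ R2
R3 ← R3 + (1/6)·R1: [0, 2, 8/3, -10/3, -7/3, -2/3]
R5 ← R5 − (1/2)·R1: [0, 6, 0, -2, -3, -2]
R3 ← R3 − (1/3)·R2: [0, 0, 8/3, -8/3, -4/3, 0]
R4 ← R4 + R2: [0, 0, 6, -6, -3, 0]
R5 ← R5 − R2: [0, 0, 0, 0, 0, 0]
R4 ← R4 − (9/4)·R3: [0, 0, 0, 0, 0, 0]
Echelon form has 3 nonzero rows, so rank(T) = 3.
Each nonzero row contributes one pivot column: 3 pivot columns.

3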